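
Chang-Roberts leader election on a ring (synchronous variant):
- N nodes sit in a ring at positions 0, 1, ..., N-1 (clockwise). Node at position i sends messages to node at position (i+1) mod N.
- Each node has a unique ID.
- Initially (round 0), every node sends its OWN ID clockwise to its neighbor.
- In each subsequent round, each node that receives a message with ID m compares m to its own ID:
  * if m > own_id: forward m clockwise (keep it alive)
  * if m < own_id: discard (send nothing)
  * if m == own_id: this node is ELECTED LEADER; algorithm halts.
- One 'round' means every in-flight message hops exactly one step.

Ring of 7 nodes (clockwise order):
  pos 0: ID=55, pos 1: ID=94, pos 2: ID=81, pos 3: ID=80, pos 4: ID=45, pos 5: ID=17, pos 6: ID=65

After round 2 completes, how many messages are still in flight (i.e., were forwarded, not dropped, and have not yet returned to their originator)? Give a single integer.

Answer: 3

Derivation:
Round 1: pos1(id94) recv 55: drop; pos2(id81) recv 94: fwd; pos3(id80) recv 81: fwd; pos4(id45) recv 80: fwd; pos5(id17) recv 45: fwd; pos6(id65) recv 17: drop; pos0(id55) recv 65: fwd
Round 2: pos3(id80) recv 94: fwd; pos4(id45) recv 81: fwd; pos5(id17) recv 80: fwd; pos6(id65) recv 45: drop; pos1(id94) recv 65: drop
After round 2: 3 messages still in flight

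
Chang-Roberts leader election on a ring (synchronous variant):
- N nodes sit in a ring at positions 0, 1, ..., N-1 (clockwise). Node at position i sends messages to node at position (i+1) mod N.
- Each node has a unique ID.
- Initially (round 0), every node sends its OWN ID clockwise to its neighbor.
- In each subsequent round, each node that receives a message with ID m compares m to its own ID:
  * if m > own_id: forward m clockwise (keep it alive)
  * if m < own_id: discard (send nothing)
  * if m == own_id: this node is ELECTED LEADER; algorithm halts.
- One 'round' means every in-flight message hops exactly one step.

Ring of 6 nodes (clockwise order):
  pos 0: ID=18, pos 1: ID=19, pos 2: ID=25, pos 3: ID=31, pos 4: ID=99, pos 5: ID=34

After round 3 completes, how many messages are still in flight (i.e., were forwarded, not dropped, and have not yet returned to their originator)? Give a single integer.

Answer: 2

Derivation:
Round 1: pos1(id19) recv 18: drop; pos2(id25) recv 19: drop; pos3(id31) recv 25: drop; pos4(id99) recv 31: drop; pos5(id34) recv 99: fwd; pos0(id18) recv 34: fwd
Round 2: pos0(id18) recv 99: fwd; pos1(id19) recv 34: fwd
Round 3: pos1(id19) recv 99: fwd; pos2(id25) recv 34: fwd
After round 3: 2 messages still in flight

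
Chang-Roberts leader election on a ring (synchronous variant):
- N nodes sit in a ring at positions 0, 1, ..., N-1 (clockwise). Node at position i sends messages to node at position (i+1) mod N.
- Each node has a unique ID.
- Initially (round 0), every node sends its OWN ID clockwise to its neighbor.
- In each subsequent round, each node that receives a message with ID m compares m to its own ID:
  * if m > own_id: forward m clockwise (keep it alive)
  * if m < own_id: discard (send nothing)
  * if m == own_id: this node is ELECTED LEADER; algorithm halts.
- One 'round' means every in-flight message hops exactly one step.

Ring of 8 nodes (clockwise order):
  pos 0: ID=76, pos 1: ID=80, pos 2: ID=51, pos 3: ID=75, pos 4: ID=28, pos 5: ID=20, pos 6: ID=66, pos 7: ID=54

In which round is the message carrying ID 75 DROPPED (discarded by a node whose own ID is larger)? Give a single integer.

Answer: 5

Derivation:
Round 1: pos1(id80) recv 76: drop; pos2(id51) recv 80: fwd; pos3(id75) recv 51: drop; pos4(id28) recv 75: fwd; pos5(id20) recv 28: fwd; pos6(id66) recv 20: drop; pos7(id54) recv 66: fwd; pos0(id76) recv 54: drop
Round 2: pos3(id75) recv 80: fwd; pos5(id20) recv 75: fwd; pos6(id66) recv 28: drop; pos0(id76) recv 66: drop
Round 3: pos4(id28) recv 80: fwd; pos6(id66) recv 75: fwd
Round 4: pos5(id20) recv 80: fwd; pos7(id54) recv 75: fwd
Round 5: pos6(id66) recv 80: fwd; pos0(id76) recv 75: drop
Round 6: pos7(id54) recv 80: fwd
Round 7: pos0(id76) recv 80: fwd
Round 8: pos1(id80) recv 80: ELECTED
Message ID 75 originates at pos 3; dropped at pos 0 in round 5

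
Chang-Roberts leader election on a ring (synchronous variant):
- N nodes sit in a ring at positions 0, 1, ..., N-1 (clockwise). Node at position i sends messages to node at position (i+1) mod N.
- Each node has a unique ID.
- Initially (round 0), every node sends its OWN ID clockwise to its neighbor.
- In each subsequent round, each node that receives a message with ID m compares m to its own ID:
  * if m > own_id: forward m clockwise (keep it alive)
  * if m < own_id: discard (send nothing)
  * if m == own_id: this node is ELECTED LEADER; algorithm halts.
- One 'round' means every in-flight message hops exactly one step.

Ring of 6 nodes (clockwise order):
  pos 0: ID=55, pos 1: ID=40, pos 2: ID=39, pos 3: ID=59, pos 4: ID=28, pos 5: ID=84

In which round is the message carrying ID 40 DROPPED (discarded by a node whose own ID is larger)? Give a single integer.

Round 1: pos1(id40) recv 55: fwd; pos2(id39) recv 40: fwd; pos3(id59) recv 39: drop; pos4(id28) recv 59: fwd; pos5(id84) recv 28: drop; pos0(id55) recv 84: fwd
Round 2: pos2(id39) recv 55: fwd; pos3(id59) recv 40: drop; pos5(id84) recv 59: drop; pos1(id40) recv 84: fwd
Round 3: pos3(id59) recv 55: drop; pos2(id39) recv 84: fwd
Round 4: pos3(id59) recv 84: fwd
Round 5: pos4(id28) recv 84: fwd
Round 6: pos5(id84) recv 84: ELECTED
Message ID 40 originates at pos 1; dropped at pos 3 in round 2

Answer: 2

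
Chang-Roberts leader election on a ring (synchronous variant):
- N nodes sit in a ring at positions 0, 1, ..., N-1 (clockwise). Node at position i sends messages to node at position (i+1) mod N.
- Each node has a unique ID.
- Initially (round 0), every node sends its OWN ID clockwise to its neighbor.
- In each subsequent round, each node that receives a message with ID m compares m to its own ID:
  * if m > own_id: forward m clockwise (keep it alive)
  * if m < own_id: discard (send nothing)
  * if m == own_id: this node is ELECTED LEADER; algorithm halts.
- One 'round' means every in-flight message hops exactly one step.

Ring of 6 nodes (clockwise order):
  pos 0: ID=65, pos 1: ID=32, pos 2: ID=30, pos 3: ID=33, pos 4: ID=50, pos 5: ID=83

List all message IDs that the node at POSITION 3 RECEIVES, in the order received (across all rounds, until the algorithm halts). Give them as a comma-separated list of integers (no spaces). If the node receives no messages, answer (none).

Answer: 30,32,65,83

Derivation:
Round 1: pos1(id32) recv 65: fwd; pos2(id30) recv 32: fwd; pos3(id33) recv 30: drop; pos4(id50) recv 33: drop; pos5(id83) recv 50: drop; pos0(id65) recv 83: fwd
Round 2: pos2(id30) recv 65: fwd; pos3(id33) recv 32: drop; pos1(id32) recv 83: fwd
Round 3: pos3(id33) recv 65: fwd; pos2(id30) recv 83: fwd
Round 4: pos4(id50) recv 65: fwd; pos3(id33) recv 83: fwd
Round 5: pos5(id83) recv 65: drop; pos4(id50) recv 83: fwd
Round 6: pos5(id83) recv 83: ELECTED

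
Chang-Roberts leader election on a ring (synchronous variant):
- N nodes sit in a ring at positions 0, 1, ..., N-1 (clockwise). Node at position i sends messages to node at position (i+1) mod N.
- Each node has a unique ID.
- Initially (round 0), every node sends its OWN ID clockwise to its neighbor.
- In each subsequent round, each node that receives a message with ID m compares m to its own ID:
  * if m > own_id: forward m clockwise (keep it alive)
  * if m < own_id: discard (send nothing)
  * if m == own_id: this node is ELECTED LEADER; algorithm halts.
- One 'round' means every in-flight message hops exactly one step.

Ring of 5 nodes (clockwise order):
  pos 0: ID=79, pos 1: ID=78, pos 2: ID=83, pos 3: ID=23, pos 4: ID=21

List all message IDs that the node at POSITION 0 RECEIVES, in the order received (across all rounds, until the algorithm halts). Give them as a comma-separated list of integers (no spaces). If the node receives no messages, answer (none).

Answer: 21,23,83

Derivation:
Round 1: pos1(id78) recv 79: fwd; pos2(id83) recv 78: drop; pos3(id23) recv 83: fwd; pos4(id21) recv 23: fwd; pos0(id79) recv 21: drop
Round 2: pos2(id83) recv 79: drop; pos4(id21) recv 83: fwd; pos0(id79) recv 23: drop
Round 3: pos0(id79) recv 83: fwd
Round 4: pos1(id78) recv 83: fwd
Round 5: pos2(id83) recv 83: ELECTED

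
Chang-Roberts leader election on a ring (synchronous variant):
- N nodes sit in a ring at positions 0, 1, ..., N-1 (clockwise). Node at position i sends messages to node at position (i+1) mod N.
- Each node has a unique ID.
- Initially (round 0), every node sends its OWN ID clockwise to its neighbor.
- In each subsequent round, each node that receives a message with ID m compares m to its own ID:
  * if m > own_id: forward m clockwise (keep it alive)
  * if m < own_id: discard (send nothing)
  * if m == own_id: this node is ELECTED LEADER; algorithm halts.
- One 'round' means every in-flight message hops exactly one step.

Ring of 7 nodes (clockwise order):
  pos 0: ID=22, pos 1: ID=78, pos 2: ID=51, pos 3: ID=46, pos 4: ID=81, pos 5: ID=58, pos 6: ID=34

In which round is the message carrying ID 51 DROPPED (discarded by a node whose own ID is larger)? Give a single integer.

Round 1: pos1(id78) recv 22: drop; pos2(id51) recv 78: fwd; pos3(id46) recv 51: fwd; pos4(id81) recv 46: drop; pos5(id58) recv 81: fwd; pos6(id34) recv 58: fwd; pos0(id22) recv 34: fwd
Round 2: pos3(id46) recv 78: fwd; pos4(id81) recv 51: drop; pos6(id34) recv 81: fwd; pos0(id22) recv 58: fwd; pos1(id78) recv 34: drop
Round 3: pos4(id81) recv 78: drop; pos0(id22) recv 81: fwd; pos1(id78) recv 58: drop
Round 4: pos1(id78) recv 81: fwd
Round 5: pos2(id51) recv 81: fwd
Round 6: pos3(id46) recv 81: fwd
Round 7: pos4(id81) recv 81: ELECTED
Message ID 51 originates at pos 2; dropped at pos 4 in round 2

Answer: 2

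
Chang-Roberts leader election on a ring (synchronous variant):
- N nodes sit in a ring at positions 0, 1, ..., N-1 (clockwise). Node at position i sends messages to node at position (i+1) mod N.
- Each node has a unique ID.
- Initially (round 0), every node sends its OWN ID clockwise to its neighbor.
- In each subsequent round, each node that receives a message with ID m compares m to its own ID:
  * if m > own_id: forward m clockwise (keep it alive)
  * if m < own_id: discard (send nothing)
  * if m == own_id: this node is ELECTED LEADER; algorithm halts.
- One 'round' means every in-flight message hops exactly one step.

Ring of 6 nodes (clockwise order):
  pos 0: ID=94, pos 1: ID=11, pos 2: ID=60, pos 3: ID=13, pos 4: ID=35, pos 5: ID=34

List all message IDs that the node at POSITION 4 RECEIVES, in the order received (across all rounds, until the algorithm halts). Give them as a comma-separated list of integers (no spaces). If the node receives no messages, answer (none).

Answer: 13,60,94

Derivation:
Round 1: pos1(id11) recv 94: fwd; pos2(id60) recv 11: drop; pos3(id13) recv 60: fwd; pos4(id35) recv 13: drop; pos5(id34) recv 35: fwd; pos0(id94) recv 34: drop
Round 2: pos2(id60) recv 94: fwd; pos4(id35) recv 60: fwd; pos0(id94) recv 35: drop
Round 3: pos3(id13) recv 94: fwd; pos5(id34) recv 60: fwd
Round 4: pos4(id35) recv 94: fwd; pos0(id94) recv 60: drop
Round 5: pos5(id34) recv 94: fwd
Round 6: pos0(id94) recv 94: ELECTED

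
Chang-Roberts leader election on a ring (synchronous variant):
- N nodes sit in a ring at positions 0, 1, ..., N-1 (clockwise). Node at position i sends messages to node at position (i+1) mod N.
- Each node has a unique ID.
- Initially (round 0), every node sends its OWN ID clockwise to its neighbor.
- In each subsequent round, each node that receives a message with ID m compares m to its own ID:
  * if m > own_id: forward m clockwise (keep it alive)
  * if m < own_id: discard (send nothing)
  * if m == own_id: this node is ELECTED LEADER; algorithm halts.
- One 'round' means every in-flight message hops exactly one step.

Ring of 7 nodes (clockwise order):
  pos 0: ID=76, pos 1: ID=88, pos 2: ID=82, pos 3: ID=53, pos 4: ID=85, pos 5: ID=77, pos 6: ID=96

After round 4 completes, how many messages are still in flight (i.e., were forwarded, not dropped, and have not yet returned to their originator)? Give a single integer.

Answer: 2

Derivation:
Round 1: pos1(id88) recv 76: drop; pos2(id82) recv 88: fwd; pos3(id53) recv 82: fwd; pos4(id85) recv 53: drop; pos5(id77) recv 85: fwd; pos6(id96) recv 77: drop; pos0(id76) recv 96: fwd
Round 2: pos3(id53) recv 88: fwd; pos4(id85) recv 82: drop; pos6(id96) recv 85: drop; pos1(id88) recv 96: fwd
Round 3: pos4(id85) recv 88: fwd; pos2(id82) recv 96: fwd
Round 4: pos5(id77) recv 88: fwd; pos3(id53) recv 96: fwd
After round 4: 2 messages still in flight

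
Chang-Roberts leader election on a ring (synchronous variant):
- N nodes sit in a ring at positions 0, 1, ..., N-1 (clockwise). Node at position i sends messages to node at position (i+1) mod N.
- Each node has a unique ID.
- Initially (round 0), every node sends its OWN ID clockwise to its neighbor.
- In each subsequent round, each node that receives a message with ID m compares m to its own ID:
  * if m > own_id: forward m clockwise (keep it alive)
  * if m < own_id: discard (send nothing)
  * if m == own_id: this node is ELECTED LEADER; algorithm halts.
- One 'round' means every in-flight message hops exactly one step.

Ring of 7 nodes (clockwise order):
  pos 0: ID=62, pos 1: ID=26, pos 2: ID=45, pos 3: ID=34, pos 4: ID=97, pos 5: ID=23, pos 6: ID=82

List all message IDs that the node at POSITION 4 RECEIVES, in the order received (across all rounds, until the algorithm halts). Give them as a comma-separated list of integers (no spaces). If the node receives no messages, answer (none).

Round 1: pos1(id26) recv 62: fwd; pos2(id45) recv 26: drop; pos3(id34) recv 45: fwd; pos4(id97) recv 34: drop; pos5(id23) recv 97: fwd; pos6(id82) recv 23: drop; pos0(id62) recv 82: fwd
Round 2: pos2(id45) recv 62: fwd; pos4(id97) recv 45: drop; pos6(id82) recv 97: fwd; pos1(id26) recv 82: fwd
Round 3: pos3(id34) recv 62: fwd; pos0(id62) recv 97: fwd; pos2(id45) recv 82: fwd
Round 4: pos4(id97) recv 62: drop; pos1(id26) recv 97: fwd; pos3(id34) recv 82: fwd
Round 5: pos2(id45) recv 97: fwd; pos4(id97) recv 82: drop
Round 6: pos3(id34) recv 97: fwd
Round 7: pos4(id97) recv 97: ELECTED

Answer: 34,45,62,82,97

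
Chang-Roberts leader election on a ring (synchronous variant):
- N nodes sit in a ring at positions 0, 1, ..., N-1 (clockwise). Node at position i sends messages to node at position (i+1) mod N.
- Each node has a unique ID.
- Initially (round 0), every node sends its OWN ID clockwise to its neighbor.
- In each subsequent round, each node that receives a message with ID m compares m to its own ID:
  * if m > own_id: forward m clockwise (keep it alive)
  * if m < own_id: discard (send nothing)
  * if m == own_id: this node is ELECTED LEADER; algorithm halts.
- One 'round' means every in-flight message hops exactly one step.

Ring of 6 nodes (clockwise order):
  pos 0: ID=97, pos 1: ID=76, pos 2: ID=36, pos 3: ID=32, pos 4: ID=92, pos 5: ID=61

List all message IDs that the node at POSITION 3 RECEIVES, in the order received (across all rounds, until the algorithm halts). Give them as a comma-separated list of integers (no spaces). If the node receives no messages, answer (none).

Round 1: pos1(id76) recv 97: fwd; pos2(id36) recv 76: fwd; pos3(id32) recv 36: fwd; pos4(id92) recv 32: drop; pos5(id61) recv 92: fwd; pos0(id97) recv 61: drop
Round 2: pos2(id36) recv 97: fwd; pos3(id32) recv 76: fwd; pos4(id92) recv 36: drop; pos0(id97) recv 92: drop
Round 3: pos3(id32) recv 97: fwd; pos4(id92) recv 76: drop
Round 4: pos4(id92) recv 97: fwd
Round 5: pos5(id61) recv 97: fwd
Round 6: pos0(id97) recv 97: ELECTED

Answer: 36,76,97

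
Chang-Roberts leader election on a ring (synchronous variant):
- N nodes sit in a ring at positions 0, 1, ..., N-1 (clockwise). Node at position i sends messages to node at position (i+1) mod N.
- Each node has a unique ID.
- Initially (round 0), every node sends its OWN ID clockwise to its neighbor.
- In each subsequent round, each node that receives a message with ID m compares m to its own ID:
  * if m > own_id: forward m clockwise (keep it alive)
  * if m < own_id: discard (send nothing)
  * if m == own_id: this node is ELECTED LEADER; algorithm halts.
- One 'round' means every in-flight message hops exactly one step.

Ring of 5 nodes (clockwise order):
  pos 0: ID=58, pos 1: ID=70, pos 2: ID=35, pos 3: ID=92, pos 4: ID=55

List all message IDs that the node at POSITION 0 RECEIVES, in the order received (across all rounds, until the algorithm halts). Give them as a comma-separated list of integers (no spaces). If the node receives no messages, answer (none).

Round 1: pos1(id70) recv 58: drop; pos2(id35) recv 70: fwd; pos3(id92) recv 35: drop; pos4(id55) recv 92: fwd; pos0(id58) recv 55: drop
Round 2: pos3(id92) recv 70: drop; pos0(id58) recv 92: fwd
Round 3: pos1(id70) recv 92: fwd
Round 4: pos2(id35) recv 92: fwd
Round 5: pos3(id92) recv 92: ELECTED

Answer: 55,92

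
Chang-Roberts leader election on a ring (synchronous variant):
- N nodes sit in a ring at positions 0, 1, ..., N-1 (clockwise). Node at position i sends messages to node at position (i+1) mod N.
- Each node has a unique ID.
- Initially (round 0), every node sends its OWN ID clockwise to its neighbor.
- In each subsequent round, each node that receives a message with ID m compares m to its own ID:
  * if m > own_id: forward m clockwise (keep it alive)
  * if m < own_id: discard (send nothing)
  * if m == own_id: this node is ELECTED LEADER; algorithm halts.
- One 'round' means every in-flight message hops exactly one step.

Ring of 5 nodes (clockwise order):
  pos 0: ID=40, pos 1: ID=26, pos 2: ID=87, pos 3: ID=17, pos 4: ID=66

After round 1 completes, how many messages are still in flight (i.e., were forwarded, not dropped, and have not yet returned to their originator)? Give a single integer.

Round 1: pos1(id26) recv 40: fwd; pos2(id87) recv 26: drop; pos3(id17) recv 87: fwd; pos4(id66) recv 17: drop; pos0(id40) recv 66: fwd
After round 1: 3 messages still in flight

Answer: 3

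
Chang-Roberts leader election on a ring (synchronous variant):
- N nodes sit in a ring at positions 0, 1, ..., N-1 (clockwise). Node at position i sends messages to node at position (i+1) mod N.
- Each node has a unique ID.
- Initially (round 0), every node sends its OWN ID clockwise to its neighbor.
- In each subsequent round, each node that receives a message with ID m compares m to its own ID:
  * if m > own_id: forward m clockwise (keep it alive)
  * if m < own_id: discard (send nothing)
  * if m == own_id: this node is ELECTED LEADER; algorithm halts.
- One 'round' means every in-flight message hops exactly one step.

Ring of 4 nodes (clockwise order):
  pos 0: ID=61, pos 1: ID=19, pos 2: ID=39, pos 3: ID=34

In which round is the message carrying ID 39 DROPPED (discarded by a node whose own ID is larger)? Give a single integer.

Answer: 2

Derivation:
Round 1: pos1(id19) recv 61: fwd; pos2(id39) recv 19: drop; pos3(id34) recv 39: fwd; pos0(id61) recv 34: drop
Round 2: pos2(id39) recv 61: fwd; pos0(id61) recv 39: drop
Round 3: pos3(id34) recv 61: fwd
Round 4: pos0(id61) recv 61: ELECTED
Message ID 39 originates at pos 2; dropped at pos 0 in round 2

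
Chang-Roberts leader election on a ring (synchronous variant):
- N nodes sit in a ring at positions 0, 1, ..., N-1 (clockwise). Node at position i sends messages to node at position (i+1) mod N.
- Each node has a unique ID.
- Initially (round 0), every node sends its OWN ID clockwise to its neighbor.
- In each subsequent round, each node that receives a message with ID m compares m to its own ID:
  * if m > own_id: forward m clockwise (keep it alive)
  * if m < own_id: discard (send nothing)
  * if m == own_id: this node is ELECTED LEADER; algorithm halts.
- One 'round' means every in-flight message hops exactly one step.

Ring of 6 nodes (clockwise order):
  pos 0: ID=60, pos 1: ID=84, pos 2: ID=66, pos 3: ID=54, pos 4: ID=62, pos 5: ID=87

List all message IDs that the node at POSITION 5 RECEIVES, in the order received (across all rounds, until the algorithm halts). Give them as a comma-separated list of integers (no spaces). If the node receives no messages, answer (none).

Round 1: pos1(id84) recv 60: drop; pos2(id66) recv 84: fwd; pos3(id54) recv 66: fwd; pos4(id62) recv 54: drop; pos5(id87) recv 62: drop; pos0(id60) recv 87: fwd
Round 2: pos3(id54) recv 84: fwd; pos4(id62) recv 66: fwd; pos1(id84) recv 87: fwd
Round 3: pos4(id62) recv 84: fwd; pos5(id87) recv 66: drop; pos2(id66) recv 87: fwd
Round 4: pos5(id87) recv 84: drop; pos3(id54) recv 87: fwd
Round 5: pos4(id62) recv 87: fwd
Round 6: pos5(id87) recv 87: ELECTED

Answer: 62,66,84,87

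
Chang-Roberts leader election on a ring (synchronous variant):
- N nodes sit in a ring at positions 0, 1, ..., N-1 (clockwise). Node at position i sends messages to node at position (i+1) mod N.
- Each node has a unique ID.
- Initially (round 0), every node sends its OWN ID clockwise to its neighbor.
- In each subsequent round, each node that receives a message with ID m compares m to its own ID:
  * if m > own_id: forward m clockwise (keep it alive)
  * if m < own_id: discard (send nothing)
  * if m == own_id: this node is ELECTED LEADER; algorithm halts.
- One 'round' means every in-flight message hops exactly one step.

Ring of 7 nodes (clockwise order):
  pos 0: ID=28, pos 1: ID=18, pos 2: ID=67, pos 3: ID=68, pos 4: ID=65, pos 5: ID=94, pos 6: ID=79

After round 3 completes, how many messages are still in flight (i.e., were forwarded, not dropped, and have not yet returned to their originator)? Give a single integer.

Answer: 2

Derivation:
Round 1: pos1(id18) recv 28: fwd; pos2(id67) recv 18: drop; pos3(id68) recv 67: drop; pos4(id65) recv 68: fwd; pos5(id94) recv 65: drop; pos6(id79) recv 94: fwd; pos0(id28) recv 79: fwd
Round 2: pos2(id67) recv 28: drop; pos5(id94) recv 68: drop; pos0(id28) recv 94: fwd; pos1(id18) recv 79: fwd
Round 3: pos1(id18) recv 94: fwd; pos2(id67) recv 79: fwd
After round 3: 2 messages still in flight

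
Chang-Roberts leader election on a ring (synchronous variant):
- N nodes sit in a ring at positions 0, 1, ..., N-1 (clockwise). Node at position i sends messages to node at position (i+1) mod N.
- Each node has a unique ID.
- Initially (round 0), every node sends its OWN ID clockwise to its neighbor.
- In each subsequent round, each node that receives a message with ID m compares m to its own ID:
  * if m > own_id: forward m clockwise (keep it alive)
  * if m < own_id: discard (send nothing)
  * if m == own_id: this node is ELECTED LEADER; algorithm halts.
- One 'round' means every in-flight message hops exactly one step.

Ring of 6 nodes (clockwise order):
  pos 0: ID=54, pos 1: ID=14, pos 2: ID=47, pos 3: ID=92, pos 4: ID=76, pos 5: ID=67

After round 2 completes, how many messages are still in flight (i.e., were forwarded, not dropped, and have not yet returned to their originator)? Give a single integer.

Round 1: pos1(id14) recv 54: fwd; pos2(id47) recv 14: drop; pos3(id92) recv 47: drop; pos4(id76) recv 92: fwd; pos5(id67) recv 76: fwd; pos0(id54) recv 67: fwd
Round 2: pos2(id47) recv 54: fwd; pos5(id67) recv 92: fwd; pos0(id54) recv 76: fwd; pos1(id14) recv 67: fwd
After round 2: 4 messages still in flight

Answer: 4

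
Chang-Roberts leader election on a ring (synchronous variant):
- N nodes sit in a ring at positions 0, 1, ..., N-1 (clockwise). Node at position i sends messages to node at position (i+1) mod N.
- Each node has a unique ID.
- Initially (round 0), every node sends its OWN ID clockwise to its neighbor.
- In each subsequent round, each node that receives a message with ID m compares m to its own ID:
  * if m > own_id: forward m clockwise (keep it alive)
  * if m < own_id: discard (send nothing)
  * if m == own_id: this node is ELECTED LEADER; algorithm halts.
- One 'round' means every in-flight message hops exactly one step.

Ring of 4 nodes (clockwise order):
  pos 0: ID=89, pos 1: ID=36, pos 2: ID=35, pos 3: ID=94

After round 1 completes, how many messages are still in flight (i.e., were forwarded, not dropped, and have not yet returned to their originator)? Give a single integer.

Answer: 3

Derivation:
Round 1: pos1(id36) recv 89: fwd; pos2(id35) recv 36: fwd; pos3(id94) recv 35: drop; pos0(id89) recv 94: fwd
After round 1: 3 messages still in flight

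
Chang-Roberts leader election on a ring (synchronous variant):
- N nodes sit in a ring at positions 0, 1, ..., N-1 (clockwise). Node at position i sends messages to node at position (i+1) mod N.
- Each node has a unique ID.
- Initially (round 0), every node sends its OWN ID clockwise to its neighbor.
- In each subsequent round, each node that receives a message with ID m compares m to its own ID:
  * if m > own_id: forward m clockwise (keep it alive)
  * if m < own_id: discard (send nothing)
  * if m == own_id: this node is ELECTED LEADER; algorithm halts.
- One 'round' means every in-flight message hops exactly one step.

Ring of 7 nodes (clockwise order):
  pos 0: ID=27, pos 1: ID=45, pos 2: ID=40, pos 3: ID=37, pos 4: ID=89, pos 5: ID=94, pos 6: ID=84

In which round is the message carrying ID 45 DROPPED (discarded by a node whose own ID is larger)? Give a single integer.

Round 1: pos1(id45) recv 27: drop; pos2(id40) recv 45: fwd; pos3(id37) recv 40: fwd; pos4(id89) recv 37: drop; pos5(id94) recv 89: drop; pos6(id84) recv 94: fwd; pos0(id27) recv 84: fwd
Round 2: pos3(id37) recv 45: fwd; pos4(id89) recv 40: drop; pos0(id27) recv 94: fwd; pos1(id45) recv 84: fwd
Round 3: pos4(id89) recv 45: drop; pos1(id45) recv 94: fwd; pos2(id40) recv 84: fwd
Round 4: pos2(id40) recv 94: fwd; pos3(id37) recv 84: fwd
Round 5: pos3(id37) recv 94: fwd; pos4(id89) recv 84: drop
Round 6: pos4(id89) recv 94: fwd
Round 7: pos5(id94) recv 94: ELECTED
Message ID 45 originates at pos 1; dropped at pos 4 in round 3

Answer: 3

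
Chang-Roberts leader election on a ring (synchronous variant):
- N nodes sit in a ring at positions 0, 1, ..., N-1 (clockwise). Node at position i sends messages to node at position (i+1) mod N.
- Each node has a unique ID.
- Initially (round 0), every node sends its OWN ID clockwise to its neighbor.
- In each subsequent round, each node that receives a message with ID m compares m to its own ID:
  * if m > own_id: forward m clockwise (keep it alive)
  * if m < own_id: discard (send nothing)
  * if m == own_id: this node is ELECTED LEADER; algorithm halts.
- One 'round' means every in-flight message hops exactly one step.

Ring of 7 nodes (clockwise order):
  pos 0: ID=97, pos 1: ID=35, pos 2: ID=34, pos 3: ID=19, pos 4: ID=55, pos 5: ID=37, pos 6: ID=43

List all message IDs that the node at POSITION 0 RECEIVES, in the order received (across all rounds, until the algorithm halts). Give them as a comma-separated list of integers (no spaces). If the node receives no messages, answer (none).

Answer: 43,55,97

Derivation:
Round 1: pos1(id35) recv 97: fwd; pos2(id34) recv 35: fwd; pos3(id19) recv 34: fwd; pos4(id55) recv 19: drop; pos5(id37) recv 55: fwd; pos6(id43) recv 37: drop; pos0(id97) recv 43: drop
Round 2: pos2(id34) recv 97: fwd; pos3(id19) recv 35: fwd; pos4(id55) recv 34: drop; pos6(id43) recv 55: fwd
Round 3: pos3(id19) recv 97: fwd; pos4(id55) recv 35: drop; pos0(id97) recv 55: drop
Round 4: pos4(id55) recv 97: fwd
Round 5: pos5(id37) recv 97: fwd
Round 6: pos6(id43) recv 97: fwd
Round 7: pos0(id97) recv 97: ELECTED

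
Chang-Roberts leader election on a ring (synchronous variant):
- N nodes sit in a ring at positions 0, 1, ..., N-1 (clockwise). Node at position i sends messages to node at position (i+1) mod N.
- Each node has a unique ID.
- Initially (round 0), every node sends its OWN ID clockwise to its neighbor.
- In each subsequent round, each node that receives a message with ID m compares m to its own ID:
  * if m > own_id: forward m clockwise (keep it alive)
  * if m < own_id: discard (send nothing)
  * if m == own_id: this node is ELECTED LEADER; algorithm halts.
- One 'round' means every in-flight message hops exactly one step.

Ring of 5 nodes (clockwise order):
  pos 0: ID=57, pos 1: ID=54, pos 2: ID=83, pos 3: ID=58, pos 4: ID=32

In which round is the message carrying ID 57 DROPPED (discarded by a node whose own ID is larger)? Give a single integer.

Round 1: pos1(id54) recv 57: fwd; pos2(id83) recv 54: drop; pos3(id58) recv 83: fwd; pos4(id32) recv 58: fwd; pos0(id57) recv 32: drop
Round 2: pos2(id83) recv 57: drop; pos4(id32) recv 83: fwd; pos0(id57) recv 58: fwd
Round 3: pos0(id57) recv 83: fwd; pos1(id54) recv 58: fwd
Round 4: pos1(id54) recv 83: fwd; pos2(id83) recv 58: drop
Round 5: pos2(id83) recv 83: ELECTED
Message ID 57 originates at pos 0; dropped at pos 2 in round 2

Answer: 2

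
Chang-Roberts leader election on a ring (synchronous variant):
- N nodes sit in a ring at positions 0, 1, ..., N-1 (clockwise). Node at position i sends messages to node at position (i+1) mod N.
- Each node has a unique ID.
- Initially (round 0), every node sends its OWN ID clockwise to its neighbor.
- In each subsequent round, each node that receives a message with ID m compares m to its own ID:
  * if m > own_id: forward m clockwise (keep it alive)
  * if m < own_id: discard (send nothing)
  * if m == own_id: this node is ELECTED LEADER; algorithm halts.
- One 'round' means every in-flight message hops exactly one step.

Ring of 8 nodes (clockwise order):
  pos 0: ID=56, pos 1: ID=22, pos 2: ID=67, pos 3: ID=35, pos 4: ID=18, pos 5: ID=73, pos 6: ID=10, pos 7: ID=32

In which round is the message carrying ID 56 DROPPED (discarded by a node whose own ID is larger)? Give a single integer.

Answer: 2

Derivation:
Round 1: pos1(id22) recv 56: fwd; pos2(id67) recv 22: drop; pos3(id35) recv 67: fwd; pos4(id18) recv 35: fwd; pos5(id73) recv 18: drop; pos6(id10) recv 73: fwd; pos7(id32) recv 10: drop; pos0(id56) recv 32: drop
Round 2: pos2(id67) recv 56: drop; pos4(id18) recv 67: fwd; pos5(id73) recv 35: drop; pos7(id32) recv 73: fwd
Round 3: pos5(id73) recv 67: drop; pos0(id56) recv 73: fwd
Round 4: pos1(id22) recv 73: fwd
Round 5: pos2(id67) recv 73: fwd
Round 6: pos3(id35) recv 73: fwd
Round 7: pos4(id18) recv 73: fwd
Round 8: pos5(id73) recv 73: ELECTED
Message ID 56 originates at pos 0; dropped at pos 2 in round 2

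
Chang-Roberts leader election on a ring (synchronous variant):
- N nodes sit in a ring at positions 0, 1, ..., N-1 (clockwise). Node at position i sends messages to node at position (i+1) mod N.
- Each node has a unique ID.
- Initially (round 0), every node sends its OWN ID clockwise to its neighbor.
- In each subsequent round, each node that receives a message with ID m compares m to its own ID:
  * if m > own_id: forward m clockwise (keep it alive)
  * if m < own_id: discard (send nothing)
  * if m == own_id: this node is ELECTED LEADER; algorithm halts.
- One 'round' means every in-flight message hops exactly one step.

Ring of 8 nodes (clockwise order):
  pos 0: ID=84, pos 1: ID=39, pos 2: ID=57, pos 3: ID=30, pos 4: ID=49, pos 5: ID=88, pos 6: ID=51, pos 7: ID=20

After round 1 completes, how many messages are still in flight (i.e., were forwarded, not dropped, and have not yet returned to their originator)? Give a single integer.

Answer: 4

Derivation:
Round 1: pos1(id39) recv 84: fwd; pos2(id57) recv 39: drop; pos3(id30) recv 57: fwd; pos4(id49) recv 30: drop; pos5(id88) recv 49: drop; pos6(id51) recv 88: fwd; pos7(id20) recv 51: fwd; pos0(id84) recv 20: drop
After round 1: 4 messages still in flight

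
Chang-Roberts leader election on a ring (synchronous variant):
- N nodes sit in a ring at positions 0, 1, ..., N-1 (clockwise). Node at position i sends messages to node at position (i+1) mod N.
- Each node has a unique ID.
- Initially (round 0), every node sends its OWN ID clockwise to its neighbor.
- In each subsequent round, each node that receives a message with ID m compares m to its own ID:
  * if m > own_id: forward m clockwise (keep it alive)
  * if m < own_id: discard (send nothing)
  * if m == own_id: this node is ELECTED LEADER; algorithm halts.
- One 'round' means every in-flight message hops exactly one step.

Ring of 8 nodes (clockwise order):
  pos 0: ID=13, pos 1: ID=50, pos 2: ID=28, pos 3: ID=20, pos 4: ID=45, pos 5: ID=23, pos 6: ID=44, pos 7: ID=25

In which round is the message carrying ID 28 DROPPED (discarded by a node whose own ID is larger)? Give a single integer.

Answer: 2

Derivation:
Round 1: pos1(id50) recv 13: drop; pos2(id28) recv 50: fwd; pos3(id20) recv 28: fwd; pos4(id45) recv 20: drop; pos5(id23) recv 45: fwd; pos6(id44) recv 23: drop; pos7(id25) recv 44: fwd; pos0(id13) recv 25: fwd
Round 2: pos3(id20) recv 50: fwd; pos4(id45) recv 28: drop; pos6(id44) recv 45: fwd; pos0(id13) recv 44: fwd; pos1(id50) recv 25: drop
Round 3: pos4(id45) recv 50: fwd; pos7(id25) recv 45: fwd; pos1(id50) recv 44: drop
Round 4: pos5(id23) recv 50: fwd; pos0(id13) recv 45: fwd
Round 5: pos6(id44) recv 50: fwd; pos1(id50) recv 45: drop
Round 6: pos7(id25) recv 50: fwd
Round 7: pos0(id13) recv 50: fwd
Round 8: pos1(id50) recv 50: ELECTED
Message ID 28 originates at pos 2; dropped at pos 4 in round 2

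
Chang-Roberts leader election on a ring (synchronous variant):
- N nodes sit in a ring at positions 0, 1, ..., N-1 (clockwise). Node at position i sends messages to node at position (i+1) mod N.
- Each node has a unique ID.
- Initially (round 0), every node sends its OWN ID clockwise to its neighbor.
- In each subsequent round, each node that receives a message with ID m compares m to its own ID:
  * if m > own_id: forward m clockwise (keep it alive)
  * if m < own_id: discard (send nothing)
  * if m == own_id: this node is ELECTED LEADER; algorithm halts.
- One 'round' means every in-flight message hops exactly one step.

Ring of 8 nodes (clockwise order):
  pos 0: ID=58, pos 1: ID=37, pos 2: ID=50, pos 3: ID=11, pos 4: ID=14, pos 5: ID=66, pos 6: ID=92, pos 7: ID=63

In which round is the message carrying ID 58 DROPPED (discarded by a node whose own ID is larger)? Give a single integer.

Round 1: pos1(id37) recv 58: fwd; pos2(id50) recv 37: drop; pos3(id11) recv 50: fwd; pos4(id14) recv 11: drop; pos5(id66) recv 14: drop; pos6(id92) recv 66: drop; pos7(id63) recv 92: fwd; pos0(id58) recv 63: fwd
Round 2: pos2(id50) recv 58: fwd; pos4(id14) recv 50: fwd; pos0(id58) recv 92: fwd; pos1(id37) recv 63: fwd
Round 3: pos3(id11) recv 58: fwd; pos5(id66) recv 50: drop; pos1(id37) recv 92: fwd; pos2(id50) recv 63: fwd
Round 4: pos4(id14) recv 58: fwd; pos2(id50) recv 92: fwd; pos3(id11) recv 63: fwd
Round 5: pos5(id66) recv 58: drop; pos3(id11) recv 92: fwd; pos4(id14) recv 63: fwd
Round 6: pos4(id14) recv 92: fwd; pos5(id66) recv 63: drop
Round 7: pos5(id66) recv 92: fwd
Round 8: pos6(id92) recv 92: ELECTED
Message ID 58 originates at pos 0; dropped at pos 5 in round 5

Answer: 5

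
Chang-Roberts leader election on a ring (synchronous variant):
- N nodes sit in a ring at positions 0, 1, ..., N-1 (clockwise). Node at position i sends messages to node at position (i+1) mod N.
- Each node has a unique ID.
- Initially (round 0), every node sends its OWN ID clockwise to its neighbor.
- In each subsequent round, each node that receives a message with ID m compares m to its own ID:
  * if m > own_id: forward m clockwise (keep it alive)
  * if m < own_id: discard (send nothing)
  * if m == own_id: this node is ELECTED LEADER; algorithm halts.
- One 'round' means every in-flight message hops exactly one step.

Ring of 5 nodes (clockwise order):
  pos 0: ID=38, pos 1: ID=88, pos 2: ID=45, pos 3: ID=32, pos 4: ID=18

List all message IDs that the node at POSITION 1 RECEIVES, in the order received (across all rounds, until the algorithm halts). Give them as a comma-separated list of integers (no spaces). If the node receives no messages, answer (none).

Answer: 38,45,88

Derivation:
Round 1: pos1(id88) recv 38: drop; pos2(id45) recv 88: fwd; pos3(id32) recv 45: fwd; pos4(id18) recv 32: fwd; pos0(id38) recv 18: drop
Round 2: pos3(id32) recv 88: fwd; pos4(id18) recv 45: fwd; pos0(id38) recv 32: drop
Round 3: pos4(id18) recv 88: fwd; pos0(id38) recv 45: fwd
Round 4: pos0(id38) recv 88: fwd; pos1(id88) recv 45: drop
Round 5: pos1(id88) recv 88: ELECTED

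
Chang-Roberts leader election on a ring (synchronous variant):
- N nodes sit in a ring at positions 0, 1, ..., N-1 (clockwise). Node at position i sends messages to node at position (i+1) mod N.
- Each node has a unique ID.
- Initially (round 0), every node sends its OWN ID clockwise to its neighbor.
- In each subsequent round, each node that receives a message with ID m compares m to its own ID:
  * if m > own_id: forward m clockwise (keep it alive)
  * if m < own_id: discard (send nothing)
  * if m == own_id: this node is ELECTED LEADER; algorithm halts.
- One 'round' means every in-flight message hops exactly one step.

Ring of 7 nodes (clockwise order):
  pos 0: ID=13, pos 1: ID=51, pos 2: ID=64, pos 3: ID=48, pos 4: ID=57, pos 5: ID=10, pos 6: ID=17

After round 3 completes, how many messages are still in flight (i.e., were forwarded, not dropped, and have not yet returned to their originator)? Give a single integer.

Answer: 2

Derivation:
Round 1: pos1(id51) recv 13: drop; pos2(id64) recv 51: drop; pos3(id48) recv 64: fwd; pos4(id57) recv 48: drop; pos5(id10) recv 57: fwd; pos6(id17) recv 10: drop; pos0(id13) recv 17: fwd
Round 2: pos4(id57) recv 64: fwd; pos6(id17) recv 57: fwd; pos1(id51) recv 17: drop
Round 3: pos5(id10) recv 64: fwd; pos0(id13) recv 57: fwd
After round 3: 2 messages still in flight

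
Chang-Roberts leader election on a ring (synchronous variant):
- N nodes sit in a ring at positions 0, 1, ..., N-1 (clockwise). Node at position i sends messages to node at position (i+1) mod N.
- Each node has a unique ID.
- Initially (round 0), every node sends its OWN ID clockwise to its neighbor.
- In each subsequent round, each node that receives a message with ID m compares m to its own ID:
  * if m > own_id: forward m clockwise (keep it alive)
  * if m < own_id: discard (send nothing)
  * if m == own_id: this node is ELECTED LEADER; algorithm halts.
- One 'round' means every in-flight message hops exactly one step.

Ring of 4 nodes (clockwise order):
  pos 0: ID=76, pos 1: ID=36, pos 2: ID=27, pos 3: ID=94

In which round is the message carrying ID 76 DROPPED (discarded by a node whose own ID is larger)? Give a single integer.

Answer: 3

Derivation:
Round 1: pos1(id36) recv 76: fwd; pos2(id27) recv 36: fwd; pos3(id94) recv 27: drop; pos0(id76) recv 94: fwd
Round 2: pos2(id27) recv 76: fwd; pos3(id94) recv 36: drop; pos1(id36) recv 94: fwd
Round 3: pos3(id94) recv 76: drop; pos2(id27) recv 94: fwd
Round 4: pos3(id94) recv 94: ELECTED
Message ID 76 originates at pos 0; dropped at pos 3 in round 3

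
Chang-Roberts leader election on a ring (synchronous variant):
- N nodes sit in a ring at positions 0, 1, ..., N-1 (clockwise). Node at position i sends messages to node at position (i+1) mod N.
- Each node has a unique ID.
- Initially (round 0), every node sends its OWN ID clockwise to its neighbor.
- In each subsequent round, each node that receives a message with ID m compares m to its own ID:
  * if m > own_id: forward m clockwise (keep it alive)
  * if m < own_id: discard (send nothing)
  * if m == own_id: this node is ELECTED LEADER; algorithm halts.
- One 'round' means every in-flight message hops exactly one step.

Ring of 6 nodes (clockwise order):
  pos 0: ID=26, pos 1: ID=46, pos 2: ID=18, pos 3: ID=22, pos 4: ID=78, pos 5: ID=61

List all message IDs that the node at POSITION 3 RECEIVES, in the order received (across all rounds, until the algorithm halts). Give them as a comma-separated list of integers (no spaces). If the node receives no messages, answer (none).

Round 1: pos1(id46) recv 26: drop; pos2(id18) recv 46: fwd; pos3(id22) recv 18: drop; pos4(id78) recv 22: drop; pos5(id61) recv 78: fwd; pos0(id26) recv 61: fwd
Round 2: pos3(id22) recv 46: fwd; pos0(id26) recv 78: fwd; pos1(id46) recv 61: fwd
Round 3: pos4(id78) recv 46: drop; pos1(id46) recv 78: fwd; pos2(id18) recv 61: fwd
Round 4: pos2(id18) recv 78: fwd; pos3(id22) recv 61: fwd
Round 5: pos3(id22) recv 78: fwd; pos4(id78) recv 61: drop
Round 6: pos4(id78) recv 78: ELECTED

Answer: 18,46,61,78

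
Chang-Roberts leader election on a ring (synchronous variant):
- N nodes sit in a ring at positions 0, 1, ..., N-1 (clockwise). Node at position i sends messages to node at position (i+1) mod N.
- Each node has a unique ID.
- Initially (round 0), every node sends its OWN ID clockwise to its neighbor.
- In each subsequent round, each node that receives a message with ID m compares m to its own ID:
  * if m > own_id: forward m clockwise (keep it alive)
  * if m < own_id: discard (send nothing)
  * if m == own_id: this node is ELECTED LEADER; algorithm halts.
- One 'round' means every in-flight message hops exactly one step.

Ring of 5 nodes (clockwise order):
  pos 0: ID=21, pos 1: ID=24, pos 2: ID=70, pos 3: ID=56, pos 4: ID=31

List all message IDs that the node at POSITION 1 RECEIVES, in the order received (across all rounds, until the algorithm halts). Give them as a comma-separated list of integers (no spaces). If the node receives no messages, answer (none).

Answer: 21,31,56,70

Derivation:
Round 1: pos1(id24) recv 21: drop; pos2(id70) recv 24: drop; pos3(id56) recv 70: fwd; pos4(id31) recv 56: fwd; pos0(id21) recv 31: fwd
Round 2: pos4(id31) recv 70: fwd; pos0(id21) recv 56: fwd; pos1(id24) recv 31: fwd
Round 3: pos0(id21) recv 70: fwd; pos1(id24) recv 56: fwd; pos2(id70) recv 31: drop
Round 4: pos1(id24) recv 70: fwd; pos2(id70) recv 56: drop
Round 5: pos2(id70) recv 70: ELECTED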